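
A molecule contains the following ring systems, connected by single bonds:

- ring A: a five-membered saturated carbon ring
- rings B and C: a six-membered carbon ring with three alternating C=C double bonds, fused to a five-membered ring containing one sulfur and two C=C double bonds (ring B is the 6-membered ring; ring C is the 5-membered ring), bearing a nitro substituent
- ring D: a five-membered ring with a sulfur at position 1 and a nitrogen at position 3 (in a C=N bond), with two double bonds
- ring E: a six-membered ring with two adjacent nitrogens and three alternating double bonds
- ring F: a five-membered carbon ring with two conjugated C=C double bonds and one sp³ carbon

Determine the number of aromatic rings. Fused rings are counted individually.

4

Ring A has only sp³ atoms, so it is not fully conjugated — not aromatic (cyclopentane).
Rings B and C form a fused bicyclic system (with one sulfur) with 9 sp² atoms and 10 π electrons from ring double bonds plus a heteroatom lone pair. 10 = 4(2)+2, so the system is aromatic and both rings count as aromatic (benzothiophene).
Ring D is fully conjugated (every ring atom contributes a p orbital); 2 ring double bonds (4 π electrons) plus a heteroatom lone pair (2) give 6 π electrons. That satisfies 4n+2 with n=1, so ring D is aromatic (thiazole).
Ring E has a continuous p-orbital overlap around the ring; 3 ring double bonds give 6 π electrons. That satisfies 4n+2 with n=1, so ring E is aromatic (pyridazine).
Ring F has one sp³ carbon, so it is not fully conjugated — not aromatic (cyclopentadiene).
Aromatic: B, C, D, E. Total: 4.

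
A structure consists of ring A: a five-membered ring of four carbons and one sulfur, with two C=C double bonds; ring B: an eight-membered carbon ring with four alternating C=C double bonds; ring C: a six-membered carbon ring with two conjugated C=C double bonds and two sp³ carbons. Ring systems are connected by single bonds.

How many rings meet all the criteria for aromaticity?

1

Ring A is fully conjugated (every ring atom contributes a p orbital); 2 ring double bonds (4 π electrons) plus a heteroatom lone pair (2) give 6 π electrons. Since 6 = 4n+2 (n=1), ring A is aromatic (thiophene).
Ring B has only sp² ring atoms; a planar conformation would have a fully conjugated π system of 8 electrons. But 8 = 4(2), which is 4n not 4n+2, so ring B is not aromatic (cyclooctatetraene) — cyclooctatetraene distorts into a non-planar tub to avoid antiaromaticity.
Ring C has two sp³ carbons, so it is not fully conjugated — not aromatic (1,3-cyclohexadiene).
Aromatic: A. Total: 1.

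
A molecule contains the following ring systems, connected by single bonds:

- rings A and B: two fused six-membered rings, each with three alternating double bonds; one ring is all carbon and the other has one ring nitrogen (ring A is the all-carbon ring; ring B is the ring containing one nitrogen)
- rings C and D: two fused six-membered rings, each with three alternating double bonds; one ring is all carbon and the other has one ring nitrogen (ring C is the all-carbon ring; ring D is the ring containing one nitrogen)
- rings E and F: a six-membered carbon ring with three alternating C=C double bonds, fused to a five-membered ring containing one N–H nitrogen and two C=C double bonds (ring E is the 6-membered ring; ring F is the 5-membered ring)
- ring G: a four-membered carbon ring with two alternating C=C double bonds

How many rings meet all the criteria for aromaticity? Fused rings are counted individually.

Rings A and B form a fused bicyclic system (with one nitrogen) with 10 sp² atoms and 10 π electrons from ring double bonds. 10 = 4(2)+2, so the system is aromatic and both rings count as aromatic (quinoline).
Rings C and D form a fused bicyclic system (with one nitrogen) with 10 sp² atoms and 10 π electrons from ring double bonds. 10 = 4(2)+2, so the system is aromatic and both rings count as aromatic (quinoline).
Rings E and F form a fused bicyclic system (with one N–H) with 9 sp² atoms and 10 π electrons from ring double bonds plus a heteroatom lone pair. 10 = 4(2)+2, so the system is aromatic and both rings count as aromatic (indole).
Ring G has only sp² ring atoms; a planar conformation would have a fully conjugated π system of 4 electrons. But 4 = 4(1), which is 4n not 4n+2, so ring G is not aromatic (cyclobutadiene) — cyclobutadiene is antiaromatic and distorts to a rectangle.
Aromatic: A, B, C, D, E, F. Total: 6.

6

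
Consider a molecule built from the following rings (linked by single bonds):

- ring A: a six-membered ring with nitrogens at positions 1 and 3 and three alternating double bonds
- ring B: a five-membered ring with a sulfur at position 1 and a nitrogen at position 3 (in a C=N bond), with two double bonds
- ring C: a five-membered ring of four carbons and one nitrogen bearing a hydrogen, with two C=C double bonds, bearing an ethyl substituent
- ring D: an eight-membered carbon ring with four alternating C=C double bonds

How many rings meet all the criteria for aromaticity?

Ring A is fully conjugated (every ring atom contributes a p orbital); 3 ring double bonds give 6 π electrons. That satisfies 4n+2 with n=1, so ring A is aromatic (pyrimidine).
Ring B has a continuous p-orbital overlap around the ring; 2 ring double bonds (4 π electrons) plus a heteroatom lone pair (2) give 6 π electrons. 6 = 4(1)+2, so ring B is aromatic (thiazole).
Ring C has a continuous p-orbital overlap around the ring; 2 ring double bonds (4 π electrons) plus a heteroatom lone pair (2) give 6 π electrons. Since 6 = 4n+2 (n=1), ring C is aromatic (pyrrole).
Ring D has only sp² ring atoms; a planar conformation would have a fully conjugated π system of 8 electrons. But 8 = 4(2), which is 4n not 4n+2, so ring D is not aromatic (cyclooctatetraene) — cyclooctatetraene distorts into a non-planar tub to avoid antiaromaticity.
Aromatic: A, B, C. Total: 3.

3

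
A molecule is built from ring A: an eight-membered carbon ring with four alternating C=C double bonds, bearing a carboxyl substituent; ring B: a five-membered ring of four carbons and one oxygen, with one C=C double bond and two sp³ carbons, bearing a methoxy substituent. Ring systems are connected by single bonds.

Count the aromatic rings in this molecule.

0

Ring A has only sp² ring atoms; a planar conformation would have a fully conjugated π system of 8 electrons. But 8 = 4(2), which is 4n not 4n+2, so ring A is not aromatic (cyclooctatetraene) — cyclooctatetraene distorts into a non-planar tub to avoid antiaromaticity.
Ring B has two sp³ carbons, so it is not fully conjugated — not aromatic (2,3-dihydrofuran).
No ring is aromatic. Total: 0.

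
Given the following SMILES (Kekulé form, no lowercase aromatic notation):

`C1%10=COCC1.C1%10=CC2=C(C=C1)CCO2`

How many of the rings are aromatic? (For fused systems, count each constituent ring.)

1

The SMILES encodes a five-membered ring of four carbons and one oxygen, with one C=C double bond and two sp³ carbons; a six-membered carbon ring with three alternating C=C double bonds, fused to a five-membered ring containing one oxygen and two sp³ carbons.
The 5-membered ring with one oxygen has two sp³ carbons, so it is not fully conjugated — not aromatic (2,3-dihydrofuran).
The 6-membered ring has a continuous p-orbital overlap around the ring; 3 ring double bonds give 6 π electrons. That satisfies 4n+2 with n=1, so it is aromatic (benzene ring).
The second 5-membered ring with one oxygen has two sp³ carbons, so it is not fully conjugated — not aromatic (oxolane ring).
1 of the 3 rings is aromatic. Total: 1.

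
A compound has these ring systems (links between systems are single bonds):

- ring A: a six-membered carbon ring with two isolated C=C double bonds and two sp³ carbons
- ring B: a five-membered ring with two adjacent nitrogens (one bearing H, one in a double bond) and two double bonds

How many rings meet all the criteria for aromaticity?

Ring A has two sp³ carbons, so it is not fully conjugated — not aromatic (1,4-cyclohexadiene).
Ring B is planar and fully conjugated; 2 ring double bonds (4 π electrons) plus a heteroatom lone pair (2) give 6 π electrons. 6 = 4(1)+2, so ring B is aromatic (pyrazole).
Aromatic: B. Total: 1.

1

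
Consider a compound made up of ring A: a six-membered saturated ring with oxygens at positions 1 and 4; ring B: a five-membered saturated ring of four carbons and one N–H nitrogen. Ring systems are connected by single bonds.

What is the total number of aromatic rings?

0

Ring A has only sp³ atoms, so it is not fully conjugated — not aromatic (1,4-dioxane).
Ring B has only sp³ atoms, so it is not fully conjugated — not aromatic (pyrrolidine).
No ring is aromatic. Total: 0.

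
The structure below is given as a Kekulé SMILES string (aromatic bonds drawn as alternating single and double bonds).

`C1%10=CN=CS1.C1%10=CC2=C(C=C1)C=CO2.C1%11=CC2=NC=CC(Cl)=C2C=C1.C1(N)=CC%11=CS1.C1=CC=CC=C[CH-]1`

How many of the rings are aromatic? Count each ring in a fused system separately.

The SMILES encodes a five-membered ring with a sulfur at position 1 and a nitrogen at position 3 (in a C=N bond), with two double bonds; a six-membered carbon ring with three alternating C=C double bonds, fused to a five-membered ring containing one oxygen and two C=C double bonds; two fused six-membered rings, each with three alternating double bonds; one ring is all carbon and the other has one ring nitrogen; a five-membered ring of four carbons and one sulfur, with two C=C double bonds; a seven-membered all-carbon ring bearing a negative charge on one carbon, with three C=C double bonds.
The 5-membered ring with one sulfur and one =N– is fully conjugated (every ring atom contributes a p orbital); 2 ring double bonds (4 π electrons) plus a heteroatom lone pair (2) give 6 π electrons. 6 = 4(1)+2, so it is aromatic (thiazole).
The fused 6/5-membered bicyclic (with one oxygen) is a single π system with 9 sp² atoms and 10 π electrons from ring double bonds plus a heteroatom lone pair. 10 = 4(2)+2, so the system is aromatic and both rings count as aromatic (benzofuran).
The fused 6/6-membered bicyclic (with one nitrogen) is a single π system with 10 sp² atoms and 10 π electrons from ring double bonds. 10 = 4(2)+2, so the system is aromatic and both rings count as aromatic (quinoline).
The 5-membered ring with one sulfur has a continuous p-orbital overlap around the ring; 2 ring double bonds (4 π electrons) plus a heteroatom lone pair (2) give 6 π electrons. 6 = 4(1)+2, so it is aromatic (thiophene).
The 7-membered ring has only sp² ring atoms; a planar conformation would have a fully conjugated π system of 8 electrons. But 8 = 4(2), which is 4n not 4n+2, so it is not aromatic (cycloheptatrienyl anion).
6 of the 7 rings are aromatic. Total: 6.

6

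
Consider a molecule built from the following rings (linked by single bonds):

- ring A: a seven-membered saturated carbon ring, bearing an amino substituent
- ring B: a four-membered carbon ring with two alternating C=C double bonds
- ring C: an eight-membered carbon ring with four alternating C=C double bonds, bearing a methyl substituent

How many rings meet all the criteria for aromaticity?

Ring A has only sp³ atoms, so it is not fully conjugated — not aromatic (cycloheptane).
Ring B has only sp² ring atoms; a planar conformation would have a fully conjugated π system of 4 electrons. But 4 = 4(1), which is 4n not 4n+2, so ring B is not aromatic (cyclobutadiene) — cyclobutadiene is antiaromatic and distorts to a rectangle.
Ring C has only sp² ring atoms; a planar conformation would have a fully conjugated π system of 8 electrons. But 8 = 4(2), which is 4n not 4n+2, so ring C is not aromatic (cyclooctatetraene) — cyclooctatetraene distorts into a non-planar tub to avoid antiaromaticity.
No ring is aromatic. Total: 0.

0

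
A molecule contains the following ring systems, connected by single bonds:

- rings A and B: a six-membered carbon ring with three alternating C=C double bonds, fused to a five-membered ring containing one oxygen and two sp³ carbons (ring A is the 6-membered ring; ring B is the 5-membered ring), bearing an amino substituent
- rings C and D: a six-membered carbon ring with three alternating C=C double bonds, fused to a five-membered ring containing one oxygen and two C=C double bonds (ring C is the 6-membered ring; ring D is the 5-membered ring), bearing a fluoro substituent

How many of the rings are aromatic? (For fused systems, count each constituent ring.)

3

Ring A has a continuous p-orbital overlap around the ring; 3 ring double bonds give 6 π electrons. That satisfies 4n+2 with n=1, so ring A is aromatic (benzene ring).
Ring B has two sp³ carbons, so it is not fully conjugated — not aromatic (oxolane ring).
Rings C and D form a fused bicyclic system (with one oxygen) with 9 sp² atoms and 10 π electrons from ring double bonds plus a heteroatom lone pair. 10 = 4(2)+2, so the system is aromatic and both rings count as aromatic (benzofuran).
Aromatic: A, C, D. Total: 3.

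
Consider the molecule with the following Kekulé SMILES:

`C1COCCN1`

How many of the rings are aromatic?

0

The SMILES encodes a six-membered saturated ring with an oxygen and an N–H nitrogen at positions 1 and 4.
The 6-membered ring with one oxygen and one N–H (1,4) has only sp³ atoms, so it is not fully conjugated — not aromatic (morpholine).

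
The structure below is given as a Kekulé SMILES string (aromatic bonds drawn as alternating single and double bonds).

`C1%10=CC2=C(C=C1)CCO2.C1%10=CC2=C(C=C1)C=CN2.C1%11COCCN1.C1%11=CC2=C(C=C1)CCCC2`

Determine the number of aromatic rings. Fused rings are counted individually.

The SMILES encodes a six-membered carbon ring with three alternating C=C double bonds, fused to a five-membered ring containing one oxygen and two sp³ carbons; a six-membered carbon ring with three alternating C=C double bonds, fused to a five-membered ring containing one N–H nitrogen and two C=C double bonds; a six-membered saturated ring with an oxygen and an N–H nitrogen at positions 1 and 4; a six-membered carbon ring with three alternating C=C double bonds, fused to a saturated six-membered carbon ring.
The 6-membered ring has a continuous p-orbital overlap around the ring; 3 ring double bonds give 6 π electrons. That satisfies 4n+2 with n=1, so it is aromatic (benzene ring).
The 5-membered ring with one oxygen has two sp³ carbons, so it is not fully conjugated — not aromatic (oxolane ring).
The fused 6/5-membered bicyclic (with one N–H) is a single π system with 9 sp² atoms and 10 π electrons from ring double bonds plus a heteroatom lone pair. 10 = 4(2)+2, so the system is aromatic and both rings count as aromatic (indole).
The 6-membered ring with one oxygen and one N–H (1,4) has only sp³ atoms, so it is not fully conjugated — not aromatic (morpholine).
The second 6-membered ring is planar and fully conjugated; 3 ring double bonds give 6 π electrons. Since 6 = 4n+2 (n=1), it is aromatic (benzene ring).
The third 6-membered ring has four sp³ carbons, so it is not fully conjugated — not aromatic (cyclohexane ring).
4 of the 7 rings are aromatic. Total: 4.

4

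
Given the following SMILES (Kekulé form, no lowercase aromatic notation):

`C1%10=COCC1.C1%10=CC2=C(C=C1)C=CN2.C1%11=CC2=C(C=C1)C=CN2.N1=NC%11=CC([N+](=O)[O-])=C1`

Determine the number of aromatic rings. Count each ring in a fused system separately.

The SMILES encodes a five-membered ring of four carbons and one oxygen, with one C=C double bond and two sp³ carbons; a six-membered carbon ring with three alternating C=C double bonds, fused to a five-membered ring containing one N–H nitrogen and two C=C double bonds; a six-membered carbon ring with three alternating C=C double bonds, fused to a five-membered ring containing one N–H nitrogen and two C=C double bonds; a six-membered ring with two adjacent nitrogens and three alternating double bonds.
The 5-membered ring with one oxygen has two sp³ carbons, so it is not fully conjugated — not aromatic (2,3-dihydrofuran).
The fused 6/5-membered bicyclic (with one N–H) is a single π system with 9 sp² atoms and 10 π electrons from ring double bonds plus a heteroatom lone pair. 10 = 4(2)+2, so the system is aromatic and both rings count as aromatic (indole).
The fused 6/5-membered bicyclic (with one N–H) is a single π system with 9 sp² atoms and 10 π electrons from ring double bonds plus a heteroatom lone pair. 10 = 4(2)+2, so the system is aromatic and both rings count as aromatic (indole).
The 6-membered ring with two nitrogens (1,2) has a continuous p-orbital overlap around the ring; 3 ring double bonds give 6 π electrons. 6 = 4(1)+2, so it is aromatic (pyridazine).
5 of the 6 rings are aromatic. Total: 5.

5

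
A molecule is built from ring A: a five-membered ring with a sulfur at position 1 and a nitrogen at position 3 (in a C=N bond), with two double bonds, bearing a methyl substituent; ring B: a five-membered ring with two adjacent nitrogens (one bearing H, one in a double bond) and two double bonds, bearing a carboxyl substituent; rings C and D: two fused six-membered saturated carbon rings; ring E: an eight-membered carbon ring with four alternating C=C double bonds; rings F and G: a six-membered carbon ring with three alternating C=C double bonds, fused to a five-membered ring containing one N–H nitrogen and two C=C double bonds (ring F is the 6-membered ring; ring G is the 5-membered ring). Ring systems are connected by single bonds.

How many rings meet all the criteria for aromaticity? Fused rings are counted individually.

Ring A has a continuous p-orbital overlap around the ring; 2 ring double bonds (4 π electrons) plus a heteroatom lone pair (2) give 6 π electrons. Since 6 = 4n+2 (n=1), ring A is aromatic (thiazole).
Ring B is planar and fully conjugated; 2 ring double bonds (4 π electrons) plus a heteroatom lone pair (2) give 6 π electrons. Since 6 = 4n+2 (n=1), ring B is aromatic (pyrazole).
Ring C has only sp³ atoms, so it is not fully conjugated — not aromatic (cyclohexane ring).
Ring D has only sp³ atoms, so it is not fully conjugated — not aromatic (cyclohexane ring).
Ring E has only sp² ring atoms; a planar conformation would have a fully conjugated π system of 8 electrons. But 8 = 4(2), which is 4n not 4n+2, so ring E is not aromatic (cyclooctatetraene) — cyclooctatetraene distorts into a non-planar tub to avoid antiaromaticity.
Rings F and G form a fused bicyclic system (with one N–H) with 9 sp² atoms and 10 π electrons from ring double bonds plus a heteroatom lone pair. 10 = 4(2)+2, so the system is aromatic and both rings count as aromatic (indole).
Aromatic: A, B, F, G. Total: 4.

4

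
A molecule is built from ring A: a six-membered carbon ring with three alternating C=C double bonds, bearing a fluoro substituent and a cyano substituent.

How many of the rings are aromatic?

Ring A is fully conjugated (every ring atom contributes a p orbital); 3 ring double bonds give 6 π electrons. That satisfies 4n+2 with n=1, so ring A is aromatic (benzene).

1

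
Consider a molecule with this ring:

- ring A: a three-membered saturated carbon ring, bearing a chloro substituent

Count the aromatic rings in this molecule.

Ring A has only sp³ atoms, so it is not fully conjugated — not aromatic (cyclopropane).

0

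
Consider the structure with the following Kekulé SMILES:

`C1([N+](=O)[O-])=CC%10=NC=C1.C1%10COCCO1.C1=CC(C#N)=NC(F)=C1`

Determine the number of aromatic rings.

The SMILES encodes a six-membered ring of five carbons and one nitrogen with three alternating double bonds; a six-membered saturated ring with oxygens at positions 1 and 4; a six-membered ring of five carbons and one nitrogen with three alternating double bonds.
The 6-membered ring with one nitrogen has a continuous p-orbital overlap around the ring; 3 ring double bonds give 6 π electrons. That satisfies 4n+2 with n=1, so it is aromatic (pyridine).
The 6-membered ring with two oxygens (1,4) has only sp³ atoms, so it is not fully conjugated — not aromatic (1,4-dioxane).
The second 6-membered ring with one nitrogen is planar and fully conjugated; 3 ring double bonds give 6 π electrons. 6 = 4(1)+2, so it is aromatic (pyridine).
2 of the 3 rings are aromatic. Total: 2.

2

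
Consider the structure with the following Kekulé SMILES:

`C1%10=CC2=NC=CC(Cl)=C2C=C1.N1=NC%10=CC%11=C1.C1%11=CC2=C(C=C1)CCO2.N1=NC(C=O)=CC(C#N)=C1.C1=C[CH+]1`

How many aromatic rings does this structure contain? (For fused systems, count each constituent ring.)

The SMILES encodes two fused six-membered rings, each with three alternating double bonds; one ring is all carbon and the other has one ring nitrogen; a six-membered ring with two adjacent nitrogens and three alternating double bonds; a six-membered carbon ring with three alternating C=C double bonds, fused to a five-membered ring containing one oxygen and two sp³ carbons; a six-membered ring with two adjacent nitrogens and three alternating double bonds; a three-membered all-carbon ring bearing a positive charge on one carbon, with one C=C double bond.
The fused 6/6-membered bicyclic (with one nitrogen) is a single π system with 10 sp² atoms and 10 π electrons from ring double bonds. 10 = 4(2)+2, so the system is aromatic and both rings count as aromatic (quinoline).
The 6-membered ring with two nitrogens (1,2) is fully conjugated (every ring atom contributes a p orbital); 3 ring double bonds give 6 π electrons. Since 6 = 4n+2 (n=1), it is aromatic (pyridazine).
The 6-membered ring is planar and fully conjugated; 3 ring double bonds give 6 π electrons. That satisfies 4n+2 with n=1, so it is aromatic (benzene ring).
The 5-membered ring with one oxygen has two sp³ carbons, so it is not fully conjugated — not aromatic (oxolane ring).
The second 6-membered ring with two nitrogens (1,2) has a continuous p-orbital overlap around the ring; 3 ring double bonds give 6 π electrons. That satisfies 4n+2 with n=1, so it is aromatic (pyridazine).
The 3-membered ring is fully conjugated (every ring atom contributes a p orbital); 1 ring double bond (2 π electrons) plus the carbocation's empty p orbital (0, but keeps the ring conjugated) give 2 π electrons. Since 2 = 4n+2 (n=0), it is aromatic (cyclopropenyl cation).
6 of the 7 rings are aromatic. Total: 6.

6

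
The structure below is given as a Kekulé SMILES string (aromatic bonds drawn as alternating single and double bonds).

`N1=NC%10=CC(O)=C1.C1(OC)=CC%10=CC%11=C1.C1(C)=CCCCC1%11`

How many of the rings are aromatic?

2

The SMILES encodes a six-membered ring with two adjacent nitrogens and three alternating double bonds; a six-membered carbon ring with three alternating C=C double bonds; a six-membered carbon ring with one C=C double bond.
The 6-membered ring with two nitrogens (1,2) is fully conjugated (every ring atom contributes a p orbital); 3 ring double bonds give 6 π electrons. Since 6 = 4n+2 (n=1), it is aromatic (pyridazine).
The 6-membered ring has a continuous p-orbital overlap around the ring; 3 ring double bonds give 6 π electrons. Since 6 = 4n+2 (n=1), it is aromatic (benzene).
The second 6-membered ring has four sp³ carbons, so it is not fully conjugated — not aromatic (cyclohexene).
2 of the 3 rings are aromatic. Total: 2.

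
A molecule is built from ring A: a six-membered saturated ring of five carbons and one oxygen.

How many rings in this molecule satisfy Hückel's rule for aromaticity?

0

Ring A has only sp³ atoms, so it is not fully conjugated — not aromatic (tetrahydropyran).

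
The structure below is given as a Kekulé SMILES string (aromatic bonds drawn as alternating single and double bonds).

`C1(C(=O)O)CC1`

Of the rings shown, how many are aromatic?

The SMILES encodes a three-membered saturated carbon ring.
The 3-membered ring has only sp³ atoms, so it is not fully conjugated — not aromatic (cyclopropane).

0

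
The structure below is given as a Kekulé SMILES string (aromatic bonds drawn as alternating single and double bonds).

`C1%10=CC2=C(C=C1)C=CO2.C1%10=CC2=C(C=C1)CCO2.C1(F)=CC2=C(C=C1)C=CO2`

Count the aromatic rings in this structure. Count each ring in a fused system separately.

The SMILES encodes a six-membered carbon ring with three alternating C=C double bonds, fused to a five-membered ring containing one oxygen and two C=C double bonds; a six-membered carbon ring with three alternating C=C double bonds, fused to a five-membered ring containing one oxygen and two sp³ carbons; a six-membered carbon ring with three alternating C=C double bonds, fused to a five-membered ring containing one oxygen and two C=C double bonds.
The fused 6/5-membered bicyclic (with one oxygen) is a single π system with 9 sp² atoms and 10 π electrons from ring double bonds plus a heteroatom lone pair. 10 = 4(2)+2, so the system is aromatic and both rings count as aromatic (benzofuran).
The 6-membered ring is planar and fully conjugated; 3 ring double bonds give 6 π electrons. Since 6 = 4n+2 (n=1), it is aromatic (benzene ring).
The 5-membered ring with one oxygen has two sp³ carbons, so it is not fully conjugated — not aromatic (oxolane ring).
The fused 6/5-membered bicyclic (with one oxygen) is a single π system with 9 sp² atoms and 10 π electrons from ring double bonds plus a heteroatom lone pair. 10 = 4(2)+2, so the system is aromatic and both rings count as aromatic (benzofuran).
5 of the 6 rings are aromatic. Total: 5.

5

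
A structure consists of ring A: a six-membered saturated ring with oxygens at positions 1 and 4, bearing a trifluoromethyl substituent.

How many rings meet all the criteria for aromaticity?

0

Ring A has only sp³ atoms, so it is not fully conjugated — not aromatic (1,4-dioxane).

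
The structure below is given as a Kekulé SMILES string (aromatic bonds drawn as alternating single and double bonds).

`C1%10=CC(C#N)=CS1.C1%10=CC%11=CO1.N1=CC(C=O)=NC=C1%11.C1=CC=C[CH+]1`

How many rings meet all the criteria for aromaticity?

3

The SMILES encodes a five-membered ring of four carbons and one sulfur, with two C=C double bonds; a five-membered ring of four carbons and one oxygen, with two C=C double bonds; a six-membered ring with nitrogens at positions 1 and 4 and three alternating double bonds; a five-membered all-carbon ring bearing a positive charge on one carbon, with two C=C double bonds.
The 5-membered ring with one sulfur is planar and fully conjugated; 2 ring double bonds (4 π electrons) plus a heteroatom lone pair (2) give 6 π electrons. That satisfies 4n+2 with n=1, so it is aromatic (thiophene).
The 5-membered ring with one oxygen is planar and fully conjugated; 2 ring double bonds (4 π electrons) plus a heteroatom lone pair (2) give 6 π electrons. Since 6 = 4n+2 (n=1), it is aromatic (furan).
The 6-membered ring with two nitrogens (1,4) has a continuous p-orbital overlap around the ring; 3 ring double bonds give 6 π electrons. Since 6 = 4n+2 (n=1), it is aromatic (pyrazine).
The 5-membered ring has only sp² ring atoms; a planar conformation would have a fully conjugated π system of 4 electrons. But 4 = 4(1), which is 4n not 4n+2, so it is not aromatic (cyclopentadienyl cation).
3 of the 4 rings are aromatic. Total: 3.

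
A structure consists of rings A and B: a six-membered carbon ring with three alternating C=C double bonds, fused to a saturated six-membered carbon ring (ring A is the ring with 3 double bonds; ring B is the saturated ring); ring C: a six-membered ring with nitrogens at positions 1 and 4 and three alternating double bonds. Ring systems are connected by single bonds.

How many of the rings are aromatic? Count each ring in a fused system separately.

Ring A has a continuous p-orbital overlap around the ring; 3 ring double bonds give 6 π electrons. Since 6 = 4n+2 (n=1), ring A is aromatic (benzene ring).
Ring B has four sp³ carbons, so it is not fully conjugated — not aromatic (cyclohexane ring).
Ring C is planar and fully conjugated; 3 ring double bonds give 6 π electrons. That satisfies 4n+2 with n=1, so ring C is aromatic (pyrazine).
Aromatic: A, C. Total: 2.

2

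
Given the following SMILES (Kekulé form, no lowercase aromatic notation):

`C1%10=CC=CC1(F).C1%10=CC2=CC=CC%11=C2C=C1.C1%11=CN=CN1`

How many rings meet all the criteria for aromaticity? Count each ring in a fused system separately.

3

The SMILES encodes a five-membered carbon ring with two conjugated C=C double bonds and one sp³ carbon; two fused six-membered carbon rings, each with three alternating C=C double bonds; a five-membered ring with nitrogens at positions 1 and 3 (one bearing H, one in a C=N bond) and two double bonds.
The 5-membered ring has one sp³ carbon, so it is not fully conjugated — not aromatic (cyclopentadiene).
The fused 6/6-membered bicyclic is a single π system with 10 sp² atoms and 10 π electrons from ring double bonds. 10 = 4(2)+2, so the system is aromatic and both rings count as aromatic (naphthalene).
The 5-membered ring with two nitrogens (one N–H, one =N–) has a continuous p-orbital overlap around the ring; 2 ring double bonds (4 π electrons) plus a heteroatom lone pair (2) give 6 π electrons. 6 = 4(1)+2, so it is aromatic (imidazole).
3 of the 4 rings are aromatic. Total: 3.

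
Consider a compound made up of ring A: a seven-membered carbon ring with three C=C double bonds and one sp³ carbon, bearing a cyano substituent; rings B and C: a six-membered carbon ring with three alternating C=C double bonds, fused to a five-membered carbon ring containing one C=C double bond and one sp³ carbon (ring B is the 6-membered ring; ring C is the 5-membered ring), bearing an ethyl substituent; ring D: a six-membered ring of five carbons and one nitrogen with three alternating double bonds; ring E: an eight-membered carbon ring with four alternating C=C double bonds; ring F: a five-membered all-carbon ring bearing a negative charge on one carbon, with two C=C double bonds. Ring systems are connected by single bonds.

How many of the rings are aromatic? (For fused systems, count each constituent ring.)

3

Ring A has one sp³ carbon, so it is not fully conjugated — not aromatic (cycloheptatriene).
Ring B is fully conjugated (every ring atom contributes a p orbital); 3 ring double bonds give 6 π electrons. Since 6 = 4n+2 (n=1), ring B is aromatic (benzene ring).
Ring C has one sp³ carbon, so it is not fully conjugated — not aromatic (cyclopentene ring).
Ring D has a continuous p-orbital overlap around the ring; 3 ring double bonds give 6 π electrons. Since 6 = 4n+2 (n=1), ring D is aromatic (pyridine).
Ring E has only sp² ring atoms; a planar conformation would have a fully conjugated π system of 8 electrons. But 8 = 4(2), which is 4n not 4n+2, so ring E is not aromatic (cyclooctatetraene) — cyclooctatetraene distorts into a non-planar tub to avoid antiaromaticity.
Ring F is fully conjugated (every ring atom contributes a p orbital); 2 ring double bonds (4 π electrons) plus the carbanion lone pair (2) give 6 π electrons. Since 6 = 4n+2 (n=1), ring F is aromatic (cyclopentadienyl anion).
Aromatic: B, D, F. Total: 3.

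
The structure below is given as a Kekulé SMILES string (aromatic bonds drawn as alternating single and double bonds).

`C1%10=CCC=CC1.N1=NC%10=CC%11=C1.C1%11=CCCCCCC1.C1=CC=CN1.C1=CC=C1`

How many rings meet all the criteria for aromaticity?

The SMILES encodes a six-membered carbon ring with two isolated C=C double bonds and two sp³ carbons; a six-membered ring with two adjacent nitrogens and three alternating double bonds; an eight-membered carbon ring with one C=C double bond; a five-membered ring of four carbons and one nitrogen bearing a hydrogen, with two C=C double bonds; a four-membered carbon ring with two alternating C=C double bonds.
The 6-membered ring has two sp³ carbons, so it is not fully conjugated — not aromatic (1,4-cyclohexadiene).
The 6-membered ring with two nitrogens (1,2) is planar and fully conjugated; 3 ring double bonds give 6 π electrons. 6 = 4(1)+2, so it is aromatic (pyridazine).
The 8-membered ring has six sp³ carbons, so it is not fully conjugated — not aromatic (cyclooctene).
The 5-membered ring with one N–H is fully conjugated (every ring atom contributes a p orbital); 2 ring double bonds (4 π electrons) plus a heteroatom lone pair (2) give 6 π electrons. That satisfies 4n+2 with n=1, so it is aromatic (pyrrole).
The 4-membered ring has only sp² ring atoms; a planar conformation would have a fully conjugated π system of 4 electrons. But 4 = 4(1), which is 4n not 4n+2, so it is not aromatic (cyclobutadiene) — cyclobutadiene is antiaromatic and distorts to a rectangle.
2 of the 5 rings are aromatic. Total: 2.

2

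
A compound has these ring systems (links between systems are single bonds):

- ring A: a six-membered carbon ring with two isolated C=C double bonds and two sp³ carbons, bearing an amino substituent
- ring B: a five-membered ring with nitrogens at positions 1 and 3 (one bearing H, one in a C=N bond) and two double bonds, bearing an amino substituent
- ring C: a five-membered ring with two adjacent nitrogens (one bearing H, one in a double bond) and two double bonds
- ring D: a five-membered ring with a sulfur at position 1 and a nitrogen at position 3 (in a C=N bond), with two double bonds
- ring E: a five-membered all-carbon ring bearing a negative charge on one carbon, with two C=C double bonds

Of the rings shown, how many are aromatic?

Ring A has two sp³ carbons, so it is not fully conjugated — not aromatic (1,4-cyclohexadiene).
Ring B has a continuous p-orbital overlap around the ring; 2 ring double bonds (4 π electrons) plus a heteroatom lone pair (2) give 6 π electrons. 6 = 4(1)+2, so ring B is aromatic (imidazole).
Ring C is fully conjugated (every ring atom contributes a p orbital); 2 ring double bonds (4 π electrons) plus a heteroatom lone pair (2) give 6 π electrons. 6 = 4(1)+2, so ring C is aromatic (pyrazole).
Ring D is planar and fully conjugated; 2 ring double bonds (4 π electrons) plus a heteroatom lone pair (2) give 6 π electrons. 6 = 4(1)+2, so ring D is aromatic (thiazole).
Ring E has a continuous p-orbital overlap around the ring; 2 ring double bonds (4 π electrons) plus the carbanion lone pair (2) give 6 π electrons. Since 6 = 4n+2 (n=1), ring E is aromatic (cyclopentadienyl anion).
Aromatic: B, C, D, E. Total: 4.

4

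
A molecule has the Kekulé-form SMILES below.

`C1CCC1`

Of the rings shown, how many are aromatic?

0

The SMILES encodes a four-membered saturated carbon ring.
The 4-membered ring has only sp³ atoms, so it is not fully conjugated — not aromatic (cyclobutane).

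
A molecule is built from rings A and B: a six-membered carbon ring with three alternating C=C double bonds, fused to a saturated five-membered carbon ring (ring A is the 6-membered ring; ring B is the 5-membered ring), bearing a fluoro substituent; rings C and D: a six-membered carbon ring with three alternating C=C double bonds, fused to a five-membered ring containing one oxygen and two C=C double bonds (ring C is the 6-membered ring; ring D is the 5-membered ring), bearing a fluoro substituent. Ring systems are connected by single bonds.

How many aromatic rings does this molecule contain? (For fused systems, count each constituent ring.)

Ring A is fully conjugated (every ring atom contributes a p orbital); 3 ring double bonds give 6 π electrons. Since 6 = 4n+2 (n=1), ring A is aromatic (benzene ring).
Ring B has three sp³ carbons, so it is not fully conjugated — not aromatic (cyclopentane ring).
Rings C and D form a fused bicyclic system (with one oxygen) with 9 sp² atoms and 10 π electrons from ring double bonds plus a heteroatom lone pair. 10 = 4(2)+2, so the system is aromatic and both rings count as aromatic (benzofuran).
Aromatic: A, C, D. Total: 3.

3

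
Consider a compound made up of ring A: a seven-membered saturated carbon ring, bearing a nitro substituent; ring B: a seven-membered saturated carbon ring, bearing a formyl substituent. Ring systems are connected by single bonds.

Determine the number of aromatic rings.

0

Ring A has only sp³ atoms, so it is not fully conjugated — not aromatic (cycloheptane).
Ring B has only sp³ atoms, so it is not fully conjugated — not aromatic (cycloheptane).
No ring is aromatic. Total: 0.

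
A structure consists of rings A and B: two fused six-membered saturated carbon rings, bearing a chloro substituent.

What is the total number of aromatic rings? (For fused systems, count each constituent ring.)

Ring A has only sp³ atoms, so it is not fully conjugated — not aromatic (cyclohexane ring).
Ring B has only sp³ atoms, so it is not fully conjugated — not aromatic (cyclohexane ring).
No ring is aromatic. Total: 0.

0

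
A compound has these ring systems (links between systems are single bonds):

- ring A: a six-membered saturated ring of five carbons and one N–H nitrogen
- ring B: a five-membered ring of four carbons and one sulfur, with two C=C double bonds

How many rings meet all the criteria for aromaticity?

Ring A has only sp³ atoms, so it is not fully conjugated — not aromatic (piperidine).
Ring B is planar and fully conjugated; 2 ring double bonds (4 π electrons) plus a heteroatom lone pair (2) give 6 π electrons. Since 6 = 4n+2 (n=1), ring B is aromatic (thiophene).
Aromatic: B. Total: 1.

1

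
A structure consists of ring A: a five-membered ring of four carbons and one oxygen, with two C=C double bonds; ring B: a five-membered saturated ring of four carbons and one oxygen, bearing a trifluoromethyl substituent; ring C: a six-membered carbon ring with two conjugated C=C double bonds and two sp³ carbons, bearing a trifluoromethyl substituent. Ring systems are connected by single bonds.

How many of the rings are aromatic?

1

Ring A is fully conjugated (every ring atom contributes a p orbital); 2 ring double bonds (4 π electrons) plus a heteroatom lone pair (2) give 6 π electrons. 6 = 4(1)+2, so ring A is aromatic (furan).
Ring B has only sp³ atoms, so it is not fully conjugated — not aromatic (tetrahydrofuran).
Ring C has two sp³ carbons, so it is not fully conjugated — not aromatic (1,3-cyclohexadiene).
Aromatic: A. Total: 1.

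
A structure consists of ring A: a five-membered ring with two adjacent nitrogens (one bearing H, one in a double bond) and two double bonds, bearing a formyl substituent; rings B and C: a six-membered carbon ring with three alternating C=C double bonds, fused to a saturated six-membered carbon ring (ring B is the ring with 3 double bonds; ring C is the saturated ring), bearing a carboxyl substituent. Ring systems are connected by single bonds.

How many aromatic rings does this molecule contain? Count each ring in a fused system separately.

2

Ring A is planar and fully conjugated; 2 ring double bonds (4 π electrons) plus a heteroatom lone pair (2) give 6 π electrons. 6 = 4(1)+2, so ring A is aromatic (pyrazole).
Ring B has a continuous p-orbital overlap around the ring; 3 ring double bonds give 6 π electrons. Since 6 = 4n+2 (n=1), ring B is aromatic (benzene ring).
Ring C has four sp³ carbons, so it is not fully conjugated — not aromatic (cyclohexane ring).
Aromatic: A, B. Total: 2.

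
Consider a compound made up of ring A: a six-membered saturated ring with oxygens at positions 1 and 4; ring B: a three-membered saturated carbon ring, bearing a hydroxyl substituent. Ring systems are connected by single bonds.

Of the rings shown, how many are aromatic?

Ring A has only sp³ atoms, so it is not fully conjugated — not aromatic (1,4-dioxane).
Ring B has only sp³ atoms, so it is not fully conjugated — not aromatic (cyclopropane).
No ring is aromatic. Total: 0.

0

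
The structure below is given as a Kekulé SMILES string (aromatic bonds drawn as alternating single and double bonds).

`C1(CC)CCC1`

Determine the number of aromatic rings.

0

The SMILES encodes a four-membered saturated carbon ring.
The 4-membered ring has only sp³ atoms, so it is not fully conjugated — not aromatic (cyclobutane).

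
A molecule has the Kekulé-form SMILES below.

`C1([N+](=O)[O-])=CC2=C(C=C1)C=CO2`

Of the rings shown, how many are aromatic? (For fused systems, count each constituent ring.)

The SMILES encodes a six-membered carbon ring with three alternating C=C double bonds, fused to a five-membered ring containing one oxygen and two C=C double bonds.
The fused 6/5-membered bicyclic (with one oxygen) is a single π system with 9 sp² atoms and 10 π electrons from ring double bonds plus a heteroatom lone pair. 10 = 4(2)+2, so the system is aromatic and both rings count as aromatic (benzofuran).
2 of the 2 rings are aromatic. Total: 2.

2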